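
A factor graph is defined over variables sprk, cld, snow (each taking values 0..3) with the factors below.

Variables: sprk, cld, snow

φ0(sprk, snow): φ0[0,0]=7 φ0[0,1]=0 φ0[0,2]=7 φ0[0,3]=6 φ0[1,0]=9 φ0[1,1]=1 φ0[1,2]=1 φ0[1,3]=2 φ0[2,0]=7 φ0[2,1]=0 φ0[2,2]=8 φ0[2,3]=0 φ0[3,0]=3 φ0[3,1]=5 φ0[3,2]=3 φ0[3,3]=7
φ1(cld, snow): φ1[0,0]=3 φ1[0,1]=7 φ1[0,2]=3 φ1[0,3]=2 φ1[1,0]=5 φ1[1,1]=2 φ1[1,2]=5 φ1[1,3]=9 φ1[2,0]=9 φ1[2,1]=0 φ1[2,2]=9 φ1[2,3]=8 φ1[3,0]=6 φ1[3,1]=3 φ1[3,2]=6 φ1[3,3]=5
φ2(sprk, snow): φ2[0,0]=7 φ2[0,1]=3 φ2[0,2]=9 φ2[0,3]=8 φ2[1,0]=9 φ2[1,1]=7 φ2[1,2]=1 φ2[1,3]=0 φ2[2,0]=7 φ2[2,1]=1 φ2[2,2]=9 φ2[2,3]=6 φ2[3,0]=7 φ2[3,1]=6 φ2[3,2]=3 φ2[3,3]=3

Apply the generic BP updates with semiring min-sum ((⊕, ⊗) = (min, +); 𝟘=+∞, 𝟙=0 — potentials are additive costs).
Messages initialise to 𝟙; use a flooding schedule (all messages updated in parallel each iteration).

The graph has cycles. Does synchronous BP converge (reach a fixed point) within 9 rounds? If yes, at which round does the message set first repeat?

init: all messages = 𝟙 over 4 values
r1 m[φ0→sprk] = [0, 1, 0, 3]
r1 m[φ0→snow] = [3, 0, 1, 0]
r1 m[φ1→cld] = [2, 2, 0, 3]
r1 m[φ1→snow] = [3, 0, 3, 2]
r1 m[φ2→sprk] = [3, 0, 1, 3]
r1 m[φ2→snow] = [7, 1, 1, 0]
r1 m[sprk→φ0] = [0, 0, 0, 0]
r1 m[sprk→φ2] = [0, 0, 0, 0]
r1 m[cld→φ1] = [0, 0, 0, 0]
r1 m[snow→φ0] = [0, 0, 0, 0]
r1 m[snow→φ1] = [0, 0, 0, 0]
r1 m[snow→φ2] = [0, 0, 0, 0]
r2 m[φ0→sprk] = [0, 1, 0, 3]
r2 m[φ0→snow] = [3, 0, 1, 0]
r2 m[φ1→cld] = [2, 2, 0, 3]
r2 m[φ1→snow] = [3, 0, 3, 2]
r2 m[φ2→sprk] = [3, 0, 1, 3]
r2 m[φ2→snow] = [7, 1, 1, 0]
r2 m[sprk→φ0] = [3, 0, 1, 3]
r2 m[sprk→φ2] = [0, 1, 0, 3]
r2 m[cld→φ1] = [0, 0, 0, 0]
r2 m[snow→φ0] = [10, 1, 4, 2]
r2 m[snow→φ1] = [10, 1, 2, 0]
r2 m[snow→φ2] = [6, 0, 4, 2]
r3 m[φ0→sprk] = [1, 2, 1, 6]
r3 m[φ0→snow] = [6, 1, 1, 1]
r3 m[φ1→cld] = [2, 3, 1, 4]
r3 m[φ1→snow] = [3, 0, 3, 2]
r3 m[φ2→sprk] = [3, 2, 1, 5]
r3 m[φ2→snow] = [7, 1, 2, 1]
r3 m[sprk→φ0] = [3, 0, 1, 3]
r3 m[sprk→φ2] = [0, 1, 0, 3]
r3 m[cld→φ1] = [0, 0, 0, 0]
r3 m[snow→φ0] = [10, 1, 4, 2]
r3 m[snow→φ1] = [10, 1, 2, 0]
r3 m[snow→φ2] = [6, 0, 4, 2]
r4 m[φ0→sprk] = [1, 2, 1, 6]
r4 m[φ0→snow] = [6, 1, 1, 1]
r4 m[φ1→cld] = [2, 3, 1, 4]
r4 m[φ1→snow] = [3, 0, 3, 2]
r4 m[φ2→sprk] = [3, 2, 1, 5]
r4 m[φ2→snow] = [7, 1, 2, 1]
r4 m[sprk→φ0] = [3, 2, 1, 5]
r4 m[sprk→φ2] = [1, 2, 1, 6]
r4 m[cld→φ1] = [0, 0, 0, 0]
r4 m[snow→φ0] = [10, 1, 5, 3]
r4 m[snow→φ1] = [13, 2, 3, 2]
r4 m[snow→φ2] = [9, 1, 4, 3]
r5 m[φ0→sprk] = [1, 2, 1, 6]
r5 m[φ0→snow] = [8, 1, 3, 1]
r5 m[φ1→cld] = [4, 4, 2, 5]
r5 m[φ1→snow] = [3, 0, 3, 2]
r5 m[φ2→sprk] = [4, 3, 2, 6]
r5 m[φ2→snow] = [8, 2, 3, 2]
r5 m[sprk→φ0] = [3, 2, 1, 5]
r5 m[sprk→φ2] = [1, 2, 1, 6]
r5 m[cld→φ1] = [0, 0, 0, 0]
r5 m[snow→φ0] = [10, 1, 5, 3]
r5 m[snow→φ1] = [13, 2, 3, 2]
r5 m[snow→φ2] = [9, 1, 4, 3]
r6 m[φ0→sprk] = [1, 2, 1, 6]
r6 m[φ0→snow] = [8, 1, 3, 1]
r6 m[φ1→cld] = [4, 4, 2, 5]
r6 m[φ1→snow] = [3, 0, 3, 2]
r6 m[φ2→sprk] = [4, 3, 2, 6]
r6 m[φ2→snow] = [8, 2, 3, 2]
r6 m[sprk→φ0] = [4, 3, 2, 6]
r6 m[sprk→φ2] = [1, 2, 1, 6]
r6 m[cld→φ1] = [0, 0, 0, 0]
r6 m[snow→φ0] = [11, 2, 6, 4]
r6 m[snow→φ1] = [16, 3, 6, 3]
r6 m[snow→φ2] = [11, 1, 6, 3]
r7 m[φ0→sprk] = [2, 3, 2, 7]
r7 m[φ0→snow] = [9, 2, 4, 2]
r7 m[φ1→cld] = [5, 5, 3, 6]
r7 m[φ1→snow] = [3, 0, 3, 2]
r7 m[φ2→sprk] = [4, 3, 2, 6]
r7 m[φ2→snow] = [8, 2, 3, 2]
r7 m[sprk→φ0] = [4, 3, 2, 6]
r7 m[sprk→φ2] = [1, 2, 1, 6]
r7 m[cld→φ1] = [0, 0, 0, 0]
r7 m[snow→φ0] = [11, 2, 6, 4]
r7 m[snow→φ1] = [16, 3, 6, 3]
r7 m[snow→φ2] = [11, 1, 6, 3]
r8 m[φ0→sprk] = [2, 3, 2, 7]
r8 m[φ0→snow] = [9, 2, 4, 2]
r8 m[φ1→cld] = [5, 5, 3, 6]
r8 m[φ1→snow] = [3, 0, 3, 2]
r8 m[φ2→sprk] = [4, 3, 2, 6]
r8 m[φ2→snow] = [8, 2, 3, 2]
r8 m[sprk→φ0] = [4, 3, 2, 6]
r8 m[sprk→φ2] = [2, 3, 2, 7]
r8 m[cld→φ1] = [0, 0, 0, 0]
r8 m[snow→φ0] = [11, 2, 6, 4]
r8 m[snow→φ1] = [17, 4, 7, 4]
r8 m[snow→φ2] = [12, 2, 7, 4]
r9 m[φ0→sprk] = [2, 3, 2, 7]
r9 m[φ0→snow] = [9, 2, 4, 2]
r9 m[φ1→cld] = [6, 6, 4, 7]
r9 m[φ1→snow] = [3, 0, 3, 2]
r9 m[φ2→sprk] = [5, 4, 3, 7]
r9 m[φ2→snow] = [9, 3, 4, 3]
r9 m[sprk→φ0] = [4, 3, 2, 6]
r9 m[sprk→φ2] = [2, 3, 2, 7]
r9 m[cld→φ1] = [0, 0, 0, 0]
r9 m[snow→φ0] = [11, 2, 6, 4]
r9 m[snow→φ1] = [17, 4, 7, 4]
r9 m[snow→φ2] = [12, 2, 7, 4]
no fixed point within 9 rounds

NOT CONVERGED within 9 rounds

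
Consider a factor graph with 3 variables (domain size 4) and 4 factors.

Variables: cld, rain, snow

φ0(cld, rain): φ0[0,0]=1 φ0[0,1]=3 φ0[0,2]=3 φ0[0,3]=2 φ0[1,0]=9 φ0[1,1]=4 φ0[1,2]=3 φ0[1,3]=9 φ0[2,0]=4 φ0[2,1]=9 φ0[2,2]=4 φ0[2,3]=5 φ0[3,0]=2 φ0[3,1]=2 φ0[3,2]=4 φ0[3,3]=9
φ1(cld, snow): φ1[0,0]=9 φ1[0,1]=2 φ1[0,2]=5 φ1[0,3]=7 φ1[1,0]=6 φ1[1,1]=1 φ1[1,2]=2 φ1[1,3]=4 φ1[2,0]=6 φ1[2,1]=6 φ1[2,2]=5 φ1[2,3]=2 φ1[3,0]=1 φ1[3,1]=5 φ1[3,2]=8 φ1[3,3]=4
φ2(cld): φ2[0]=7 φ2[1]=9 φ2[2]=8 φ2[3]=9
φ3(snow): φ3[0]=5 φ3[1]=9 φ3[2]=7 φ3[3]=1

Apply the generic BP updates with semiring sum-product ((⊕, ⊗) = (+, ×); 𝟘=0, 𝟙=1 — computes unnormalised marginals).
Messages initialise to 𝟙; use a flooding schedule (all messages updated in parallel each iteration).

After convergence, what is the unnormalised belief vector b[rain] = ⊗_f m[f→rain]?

init: all messages = 𝟙 over 4 values
r1 m[φ0→cld] = [9, 25, 22, 17]
r1 m[φ0→rain] = [16, 18, 14, 25]
r1 m[φ1→cld] = [23, 13, 19, 18]
r1 m[φ1→snow] = [22, 14, 20, 17]
r1 m[φ2→cld] = [7, 9, 8, 9]
r1 m[φ3→snow] = [5, 9, 7, 1]
r1 m[cld→φ0] = [1, 1, 1, 1]
r1 m[cld→φ1] = [1, 1, 1, 1]
r1 m[cld→φ2] = [1, 1, 1, 1]
r1 m[rain→φ0] = [1, 1, 1, 1]
r1 m[snow→φ1] = [1, 1, 1, 1]
r1 m[snow→φ3] = [1, 1, 1, 1]
r2 m[φ0→cld] = [9, 25, 22, 17]
r2 m[φ0→rain] = [16, 18, 14, 25]
r2 m[φ1→cld] = [23, 13, 19, 18]
r2 m[φ1→snow] = [22, 14, 20, 17]
r2 m[φ2→cld] = [7, 9, 8, 9]
r2 m[φ3→snow] = [5, 9, 7, 1]
r2 m[cld→φ0] = [161, 117, 152, 162]
r2 m[cld→φ1] = [63, 225, 176, 153]
r2 m[cld→φ2] = [207, 325, 418, 306]
r2 m[rain→φ0] = [1, 1, 1, 1]
r2 m[snow→φ1] = [5, 9, 7, 1]
r2 m[snow→φ3] = [22, 14, 20, 17]
r3 m[φ0→cld] = [9, 25, 22, 17]
r3 m[φ0→rain] = [2146, 2643, 2090, 3593]
r3 m[φ1→cld] = [105, 57, 121, 110]
r3 m[φ1→snow] = [3126, 2172, 2869, 2305]
r3 m[φ2→cld] = [7, 9, 8, 9]
r3 m[φ3→snow] = [5, 9, 7, 1]
r3 m[cld→φ0] = [161, 117, 152, 162]
r3 m[cld→φ1] = [63, 225, 176, 153]
r3 m[cld→φ2] = [207, 325, 418, 306]
r3 m[rain→φ0] = [1, 1, 1, 1]
r3 m[snow→φ1] = [5, 9, 7, 1]
r3 m[snow→φ3] = [22, 14, 20, 17]
r4 m[φ0→cld] = [9, 25, 22, 17]
r4 m[φ0→rain] = [2146, 2643, 2090, 3593]
r4 m[φ1→cld] = [105, 57, 121, 110]
r4 m[φ1→snow] = [3126, 2172, 2869, 2305]
r4 m[φ2→cld] = [7, 9, 8, 9]
r4 m[φ3→snow] = [5, 9, 7, 1]
r4 m[cld→φ0] = [735, 513, 968, 990]
r4 m[cld→φ1] = [63, 225, 176, 153]
r4 m[cld→φ2] = [945, 1425, 2662, 1870]
r4 m[rain→φ0] = [1, 1, 1, 1]
r4 m[snow→φ1] = [5, 9, 7, 1]
r4 m[snow→φ3] = [3126, 2172, 2869, 2305]
r5 m[φ0→cld] = [9, 25, 22, 17]
r5 m[φ0→rain] = [11204, 14949, 11576, 19837]
r5 m[φ1→cld] = [105, 57, 121, 110]
r5 m[φ1→snow] = [3126, 2172, 2869, 2305]
r5 m[φ2→cld] = [7, 9, 8, 9]
r5 m[φ3→snow] = [5, 9, 7, 1]
r5 m[cld→φ0] = [735, 513, 968, 990]
r5 m[cld→φ1] = [63, 225, 176, 153]
r5 m[cld→φ2] = [945, 1425, 2662, 1870]
r5 m[rain→φ0] = [1, 1, 1, 1]
r5 m[snow→φ1] = [5, 9, 7, 1]
r5 m[snow→φ3] = [3126, 2172, 2869, 2305]
r6 m[φ0→cld] = [9, 25, 22, 17]
r6 m[φ0→rain] = [11204, 14949, 11576, 19837]
r6 m[φ1→cld] = [105, 57, 121, 110]
r6 m[φ1→snow] = [3126, 2172, 2869, 2305]
r6 m[φ2→cld] = [7, 9, 8, 9]
r6 m[φ3→snow] = [5, 9, 7, 1]
r6 m[cld→φ0] = [735, 513, 968, 990]
r6 m[cld→φ1] = [63, 225, 176, 153]
r6 m[cld→φ2] = [945, 1425, 2662, 1870]
r6 m[rain→φ0] = [1, 1, 1, 1]
r6 m[snow→φ1] = [5, 9, 7, 1]
r6 m[snow→φ3] = [3126, 2172, 2869, 2305]
fixed point reached at round 6
b[rain] = ⊗ incoming = [11204, 14949, 11576, 19837]

b[rain] = [11204, 14949, 11576, 19837]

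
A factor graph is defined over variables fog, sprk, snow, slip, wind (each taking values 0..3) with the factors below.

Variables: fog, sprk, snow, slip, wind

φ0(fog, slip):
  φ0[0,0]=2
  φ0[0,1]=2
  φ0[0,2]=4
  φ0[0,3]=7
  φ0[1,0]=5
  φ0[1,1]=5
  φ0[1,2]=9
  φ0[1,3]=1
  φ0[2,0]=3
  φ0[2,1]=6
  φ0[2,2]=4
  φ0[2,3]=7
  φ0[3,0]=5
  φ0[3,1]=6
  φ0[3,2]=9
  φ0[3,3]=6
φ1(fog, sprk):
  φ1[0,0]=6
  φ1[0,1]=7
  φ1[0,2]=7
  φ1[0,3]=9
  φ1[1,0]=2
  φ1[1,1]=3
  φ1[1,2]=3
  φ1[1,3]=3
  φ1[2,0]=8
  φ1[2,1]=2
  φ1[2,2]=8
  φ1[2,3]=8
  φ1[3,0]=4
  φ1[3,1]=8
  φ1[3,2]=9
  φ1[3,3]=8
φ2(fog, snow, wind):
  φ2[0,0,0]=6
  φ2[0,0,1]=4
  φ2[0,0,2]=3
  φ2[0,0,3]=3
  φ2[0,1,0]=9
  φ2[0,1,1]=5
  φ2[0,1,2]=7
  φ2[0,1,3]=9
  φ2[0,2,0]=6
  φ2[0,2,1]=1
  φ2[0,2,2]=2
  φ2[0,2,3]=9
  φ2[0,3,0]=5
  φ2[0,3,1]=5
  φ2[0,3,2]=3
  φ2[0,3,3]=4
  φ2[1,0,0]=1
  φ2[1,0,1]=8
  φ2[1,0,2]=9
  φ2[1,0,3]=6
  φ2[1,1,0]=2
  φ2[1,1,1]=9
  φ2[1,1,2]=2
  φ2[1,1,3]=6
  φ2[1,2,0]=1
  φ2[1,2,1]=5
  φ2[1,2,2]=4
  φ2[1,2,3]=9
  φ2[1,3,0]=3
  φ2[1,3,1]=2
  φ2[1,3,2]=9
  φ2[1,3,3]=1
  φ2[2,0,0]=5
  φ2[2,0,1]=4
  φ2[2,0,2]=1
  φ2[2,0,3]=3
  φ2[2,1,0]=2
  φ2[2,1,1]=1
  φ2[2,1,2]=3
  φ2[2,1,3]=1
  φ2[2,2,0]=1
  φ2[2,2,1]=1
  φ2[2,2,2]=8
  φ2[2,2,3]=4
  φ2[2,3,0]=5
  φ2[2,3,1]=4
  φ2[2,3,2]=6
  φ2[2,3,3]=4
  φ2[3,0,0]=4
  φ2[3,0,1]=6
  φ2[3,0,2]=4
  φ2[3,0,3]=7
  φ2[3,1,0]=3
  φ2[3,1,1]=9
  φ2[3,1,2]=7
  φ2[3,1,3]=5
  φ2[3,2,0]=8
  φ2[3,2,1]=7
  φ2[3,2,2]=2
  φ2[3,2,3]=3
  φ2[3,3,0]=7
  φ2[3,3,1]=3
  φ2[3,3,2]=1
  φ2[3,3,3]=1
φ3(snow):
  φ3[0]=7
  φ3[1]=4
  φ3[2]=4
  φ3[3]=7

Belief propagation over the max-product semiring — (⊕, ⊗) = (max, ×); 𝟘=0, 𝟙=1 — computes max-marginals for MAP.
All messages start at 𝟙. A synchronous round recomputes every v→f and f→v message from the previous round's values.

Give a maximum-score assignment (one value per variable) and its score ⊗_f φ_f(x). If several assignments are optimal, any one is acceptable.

init: all messages = 𝟙 over 4 values
r1 m[φ0→fog] = [7, 9, 7, 9]
r1 m[φ0→slip] = [5, 6, 9, 7]
r1 m[φ1→fog] = [9, 3, 8, 9]
r1 m[φ1→sprk] = [8, 8, 9, 9]
r1 m[φ2→fog] = [9, 9, 8, 9]
r1 m[φ2→snow] = [9, 9, 9, 9]
r1 m[φ2→wind] = [9, 9, 9, 9]
r1 m[φ3→snow] = [7, 4, 4, 7]
r1 m[fog→φ0] = [1, 1, 1, 1]
r1 m[fog→φ1] = [1, 1, 1, 1]
r1 m[fog→φ2] = [1, 1, 1, 1]
r1 m[sprk→φ1] = [1, 1, 1, 1]
r1 m[snow→φ2] = [1, 1, 1, 1]
r1 m[snow→φ3] = [1, 1, 1, 1]
r1 m[slip→φ0] = [1, 1, 1, 1]
r1 m[wind→φ2] = [1, 1, 1, 1]
r2 m[φ0→fog] = [7, 9, 7, 9]
r2 m[φ0→slip] = [5, 6, 9, 7]
r2 m[φ1→fog] = [9, 3, 8, 9]
r2 m[φ1→sprk] = [8, 8, 9, 9]
r2 m[φ2→fog] = [9, 9, 8, 9]
r2 m[φ2→snow] = [9, 9, 9, 9]
r2 m[φ2→wind] = [9, 9, 9, 9]
r2 m[φ3→snow] = [7, 4, 4, 7]
r2 m[fog→φ0] = [81, 27, 64, 81]
r2 m[fog→φ1] = [63, 81, 56, 81]
r2 m[fog→φ2] = [63, 27, 56, 81]
r2 m[sprk→φ1] = [1, 1, 1, 1]
r2 m[snow→φ2] = [7, 4, 4, 7]
r2 m[snow→φ3] = [9, 9, 9, 9]
r2 m[slip→φ0] = [1, 1, 1, 1]
r2 m[wind→φ2] = [1, 1, 1, 1]
r3 m[φ0→fog] = [7, 9, 7, 9]
r3 m[φ0→slip] = [405, 486, 729, 567]
r3 m[φ1→fog] = [9, 3, 8, 9]
r3 m[φ1→sprk] = [448, 648, 729, 648]
r3 m[φ2→fog] = [42, 63, 42, 49]
r3 m[φ2→snow] = [567, 729, 648, 567]
r3 m[φ2→wind] = [3969, 3402, 2352, 3969]
r3 m[φ3→snow] = [7, 4, 4, 7]
r3 m[fog→φ0] = [81, 27, 64, 81]
r3 m[fog→φ1] = [63, 81, 56, 81]
r3 m[fog→φ2] = [63, 27, 56, 81]
r3 m[sprk→φ1] = [1, 1, 1, 1]
r3 m[snow→φ2] = [7, 4, 4, 7]
r3 m[snow→φ3] = [9, 9, 9, 9]
r3 m[slip→φ0] = [1, 1, 1, 1]
r3 m[wind→φ2] = [1, 1, 1, 1]
r4 m[φ0→fog] = [7, 9, 7, 9]
r4 m[φ0→slip] = [405, 486, 729, 567]
r4 m[φ1→fog] = [9, 3, 8, 9]
r4 m[φ1→sprk] = [448, 648, 729, 648]
r4 m[φ2→fog] = [42, 63, 42, 49]
r4 m[φ2→snow] = [567, 729, 648, 567]
r4 m[φ2→wind] = [3969, 3402, 2352, 3969]
r4 m[φ3→snow] = [7, 4, 4, 7]
r4 m[fog→φ0] = [378, 189, 336, 441]
r4 m[fog→φ1] = [294, 567, 294, 441]
r4 m[fog→φ2] = [63, 27, 56, 81]
r4 m[sprk→φ1] = [1, 1, 1, 1]
r4 m[snow→φ2] = [7, 4, 4, 7]
r4 m[snow→φ3] = [567, 729, 648, 567]
r4 m[slip→φ0] = [1, 1, 1, 1]
r4 m[wind→φ2] = [1, 1, 1, 1]
r5 m[φ0→fog] = [7, 9, 7, 9]
r5 m[φ0→slip] = [2205, 2646, 3969, 2646]
r5 m[φ1→fog] = [9, 3, 8, 9]
r5 m[φ1→sprk] = [2352, 3528, 3969, 3528]
r5 m[φ2→fog] = [42, 63, 42, 49]
r5 m[φ2→snow] = [567, 729, 648, 567]
r5 m[φ2→wind] = [3969, 3402, 2352, 3969]
r5 m[φ3→snow] = [7, 4, 4, 7]
r5 m[fog→φ0] = [378, 189, 336, 441]
r5 m[fog→φ1] = [294, 567, 294, 441]
r5 m[fog→φ2] = [63, 27, 56, 81]
r5 m[sprk→φ1] = [1, 1, 1, 1]
r5 m[snow→φ2] = [7, 4, 4, 7]
r5 m[snow→φ3] = [567, 729, 648, 567]
r5 m[slip→φ0] = [1, 1, 1, 1]
r5 m[wind→φ2] = [1, 1, 1, 1]
r6 m[φ0→fog] = [7, 9, 7, 9]
r6 m[φ0→slip] = [2205, 2646, 3969, 2646]
r6 m[φ1→fog] = [9, 3, 8, 9]
r6 m[φ1→sprk] = [2352, 3528, 3969, 3528]
r6 m[φ2→fog] = [42, 63, 42, 49]
r6 m[φ2→snow] = [567, 729, 648, 567]
r6 m[φ2→wind] = [3969, 3402, 2352, 3969]
r6 m[φ3→snow] = [7, 4, 4, 7]
r6 m[fog→φ0] = [378, 189, 336, 441]
r6 m[fog→φ1] = [294, 567, 294, 441]
r6 m[fog→φ2] = [63, 27, 56, 81]
r6 m[sprk→φ1] = [1, 1, 1, 1]
r6 m[snow→φ2] = [7, 4, 4, 7]
r6 m[snow→φ3] = [567, 729, 648, 567]
r6 m[slip→φ0] = [1, 1, 1, 1]
r6 m[wind→φ2] = [1, 1, 1, 1]
fixed point reached at round 6
traceback from fog: (fog=3, sprk=2, snow=0, slip=2, wind=3), score=3969

assignment: (fog=3, sprk=2, snow=0, slip=2, wind=3); score = 3969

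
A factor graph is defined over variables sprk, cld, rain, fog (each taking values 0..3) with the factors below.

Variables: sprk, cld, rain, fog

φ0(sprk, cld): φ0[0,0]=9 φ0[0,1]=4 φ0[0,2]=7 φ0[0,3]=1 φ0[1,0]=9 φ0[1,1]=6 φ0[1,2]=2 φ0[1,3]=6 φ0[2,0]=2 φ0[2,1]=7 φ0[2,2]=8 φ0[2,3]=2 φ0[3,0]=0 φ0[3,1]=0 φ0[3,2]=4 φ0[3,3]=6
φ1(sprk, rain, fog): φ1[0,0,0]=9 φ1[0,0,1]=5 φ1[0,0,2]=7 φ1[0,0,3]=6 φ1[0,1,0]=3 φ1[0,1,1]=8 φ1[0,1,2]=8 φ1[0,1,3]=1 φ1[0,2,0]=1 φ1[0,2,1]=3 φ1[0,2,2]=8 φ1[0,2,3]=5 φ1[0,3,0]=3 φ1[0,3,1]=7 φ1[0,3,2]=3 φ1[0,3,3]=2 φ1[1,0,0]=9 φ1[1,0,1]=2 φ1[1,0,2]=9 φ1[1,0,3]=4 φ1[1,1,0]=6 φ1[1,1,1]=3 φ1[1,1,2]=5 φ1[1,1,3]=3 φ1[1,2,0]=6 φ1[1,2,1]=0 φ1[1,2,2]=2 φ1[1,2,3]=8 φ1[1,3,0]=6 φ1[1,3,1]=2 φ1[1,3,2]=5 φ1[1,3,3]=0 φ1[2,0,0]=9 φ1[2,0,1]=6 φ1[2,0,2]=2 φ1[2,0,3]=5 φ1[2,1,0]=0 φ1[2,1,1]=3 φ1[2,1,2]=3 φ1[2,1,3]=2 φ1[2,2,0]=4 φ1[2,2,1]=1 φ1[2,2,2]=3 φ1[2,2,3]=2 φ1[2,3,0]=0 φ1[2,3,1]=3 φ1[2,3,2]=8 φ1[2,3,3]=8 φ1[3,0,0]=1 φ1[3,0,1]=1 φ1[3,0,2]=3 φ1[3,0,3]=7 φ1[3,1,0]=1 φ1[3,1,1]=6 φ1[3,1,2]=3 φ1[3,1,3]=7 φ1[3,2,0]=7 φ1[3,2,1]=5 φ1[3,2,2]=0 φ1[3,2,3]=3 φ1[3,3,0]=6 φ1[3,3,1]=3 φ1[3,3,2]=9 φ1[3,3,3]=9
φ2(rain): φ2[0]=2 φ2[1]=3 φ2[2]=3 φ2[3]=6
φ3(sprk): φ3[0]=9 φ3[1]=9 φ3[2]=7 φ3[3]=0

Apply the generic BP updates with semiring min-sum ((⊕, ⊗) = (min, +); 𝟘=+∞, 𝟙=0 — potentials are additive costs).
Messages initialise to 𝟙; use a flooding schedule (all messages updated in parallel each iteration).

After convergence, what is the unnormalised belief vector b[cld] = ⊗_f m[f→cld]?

b[cld] = [3, 3, 7, 9]

init: all messages = 𝟙 over 4 values
r1 m[φ0→sprk] = [1, 2, 2, 0]
r1 m[φ0→cld] = [0, 0, 2, 1]
r1 m[φ1→sprk] = [1, 0, 0, 0]
r1 m[φ1→rain] = [1, 0, 0, 0]
r1 m[φ1→fog] = [0, 0, 0, 0]
r1 m[φ2→rain] = [2, 3, 3, 6]
r1 m[φ3→sprk] = [9, 9, 7, 0]
r1 m[sprk→φ0] = [0, 0, 0, 0]
r1 m[sprk→φ1] = [0, 0, 0, 0]
r1 m[sprk→φ3] = [0, 0, 0, 0]
r1 m[cld→φ0] = [0, 0, 0, 0]
r1 m[rain→φ1] = [0, 0, 0, 0]
r1 m[rain→φ2] = [0, 0, 0, 0]
r1 m[fog→φ1] = [0, 0, 0, 0]
r2 m[φ0→sprk] = [1, 2, 2, 0]
r2 m[φ0→cld] = [0, 0, 2, 1]
r2 m[φ1→sprk] = [1, 0, 0, 0]
r2 m[φ1→rain] = [1, 0, 0, 0]
r2 m[φ1→fog] = [0, 0, 0, 0]
r2 m[φ2→rain] = [2, 3, 3, 6]
r2 m[φ3→sprk] = [9, 9, 7, 0]
r2 m[sprk→φ0] = [10, 9, 7, 0]
r2 m[sprk→φ1] = [10, 11, 9, 0]
r2 m[sprk→φ3] = [2, 2, 2, 0]
r2 m[cld→φ0] = [0, 0, 0, 0]
r2 m[rain→φ1] = [2, 3, 3, 6]
r2 m[rain→φ2] = [1, 0, 0, 0]
r2 m[fog→φ1] = [0, 0, 0, 0]
r3 m[φ0→sprk] = [1, 2, 2, 0]
r3 m[φ0→cld] = [0, 0, 4, 6]
r3 m[φ1→sprk] = [4, 3, 3, 3]
r3 m[φ1→rain] = [1, 1, 0, 3]
r3 m[φ1→fog] = [3, 3, 3, 6]
r3 m[φ2→rain] = [2, 3, 3, 6]
r3 m[φ3→sprk] = [9, 9, 7, 0]
r3 m[sprk→φ0] = [10, 9, 7, 0]
r3 m[sprk→φ1] = [10, 11, 9, 0]
r3 m[sprk→φ3] = [2, 2, 2, 0]
r3 m[cld→φ0] = [0, 0, 0, 0]
r3 m[rain→φ1] = [2, 3, 3, 6]
r3 m[rain→φ2] = [1, 0, 0, 0]
r3 m[fog→φ1] = [0, 0, 0, 0]
r4 m[φ0→sprk] = [1, 2, 2, 0]
r4 m[φ0→cld] = [0, 0, 4, 6]
r4 m[φ1→sprk] = [4, 3, 3, 3]
r4 m[φ1→rain] = [1, 1, 0, 3]
r4 m[φ1→fog] = [3, 3, 3, 6]
r4 m[φ2→rain] = [2, 3, 3, 6]
r4 m[φ3→sprk] = [9, 9, 7, 0]
r4 m[sprk→φ0] = [13, 12, 10, 3]
r4 m[sprk→φ1] = [10, 11, 9, 0]
r4 m[sprk→φ3] = [5, 5, 5, 3]
r4 m[cld→φ0] = [0, 0, 0, 0]
r4 m[rain→φ1] = [2, 3, 3, 6]
r4 m[rain→φ2] = [1, 1, 0, 3]
r4 m[fog→φ1] = [0, 0, 0, 0]
r5 m[φ0→sprk] = [1, 2, 2, 0]
r5 m[φ0→cld] = [3, 3, 7, 9]
r5 m[φ1→sprk] = [4, 3, 3, 3]
r5 m[φ1→rain] = [1, 1, 0, 3]
r5 m[φ1→fog] = [3, 3, 3, 6]
r5 m[φ2→rain] = [2, 3, 3, 6]
r5 m[φ3→sprk] = [9, 9, 7, 0]
r5 m[sprk→φ0] = [13, 12, 10, 3]
r5 m[sprk→φ1] = [10, 11, 9, 0]
r5 m[sprk→φ3] = [5, 5, 5, 3]
r5 m[cld→φ0] = [0, 0, 0, 0]
r5 m[rain→φ1] = [2, 3, 3, 6]
r5 m[rain→φ2] = [1, 1, 0, 3]
r5 m[fog→φ1] = [0, 0, 0, 0]
r6 m[φ0→sprk] = [1, 2, 2, 0]
r6 m[φ0→cld] = [3, 3, 7, 9]
r6 m[φ1→sprk] = [4, 3, 3, 3]
r6 m[φ1→rain] = [1, 1, 0, 3]
r6 m[φ1→fog] = [3, 3, 3, 6]
r6 m[φ2→rain] = [2, 3, 3, 6]
r6 m[φ3→sprk] = [9, 9, 7, 0]
r6 m[sprk→φ0] = [13, 12, 10, 3]
r6 m[sprk→φ1] = [10, 11, 9, 0]
r6 m[sprk→φ3] = [5, 5, 5, 3]
r6 m[cld→φ0] = [0, 0, 0, 0]
r6 m[rain→φ1] = [2, 3, 3, 6]
r6 m[rain→φ2] = [1, 1, 0, 3]
r6 m[fog→φ1] = [0, 0, 0, 0]
fixed point reached at round 6
b[cld] = ⊗ incoming = [3, 3, 7, 9]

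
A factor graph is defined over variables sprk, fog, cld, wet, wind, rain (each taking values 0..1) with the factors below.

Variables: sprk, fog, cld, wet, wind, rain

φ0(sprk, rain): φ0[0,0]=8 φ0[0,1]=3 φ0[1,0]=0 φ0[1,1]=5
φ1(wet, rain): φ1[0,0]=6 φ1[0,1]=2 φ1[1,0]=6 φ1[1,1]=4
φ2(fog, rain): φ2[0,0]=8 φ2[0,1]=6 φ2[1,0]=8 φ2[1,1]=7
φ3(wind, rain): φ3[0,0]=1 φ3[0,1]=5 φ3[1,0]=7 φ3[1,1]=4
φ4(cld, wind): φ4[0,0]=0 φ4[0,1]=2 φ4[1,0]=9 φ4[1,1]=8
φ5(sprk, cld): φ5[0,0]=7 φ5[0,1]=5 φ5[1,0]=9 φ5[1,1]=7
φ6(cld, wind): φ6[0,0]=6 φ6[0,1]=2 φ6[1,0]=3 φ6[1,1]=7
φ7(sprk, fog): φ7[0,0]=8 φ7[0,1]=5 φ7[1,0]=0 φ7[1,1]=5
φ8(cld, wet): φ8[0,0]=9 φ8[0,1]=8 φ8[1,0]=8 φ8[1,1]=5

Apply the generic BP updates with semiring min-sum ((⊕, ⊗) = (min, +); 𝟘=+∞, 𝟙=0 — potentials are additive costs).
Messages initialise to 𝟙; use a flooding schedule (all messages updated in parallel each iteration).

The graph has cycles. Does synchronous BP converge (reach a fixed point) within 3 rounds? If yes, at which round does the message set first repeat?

NOT CONVERGED within 3 rounds

init: all messages = 𝟙 over 2 values
r1 m[φ0→sprk] = [3, 0]
r1 m[φ0→rain] = [0, 3]
r1 m[φ1→wet] = [2, 4]
r1 m[φ1→rain] = [6, 2]
r1 m[φ2→fog] = [6, 7]
r1 m[φ2→rain] = [8, 6]
r1 m[φ3→wind] = [1, 4]
r1 m[φ3→rain] = [1, 4]
r1 m[φ4→cld] = [0, 8]
r1 m[φ4→wind] = [0, 2]
r1 m[φ5→sprk] = [5, 7]
r1 m[φ5→cld] = [7, 5]
r1 m[φ6→cld] = [2, 3]
r1 m[φ6→wind] = [3, 2]
r1 m[φ7→sprk] = [5, 0]
r1 m[φ7→fog] = [0, 5]
r1 m[φ8→cld] = [8, 5]
r1 m[φ8→wet] = [8, 5]
r1 m[sprk→φ0] = [0, 0]
r1 m[sprk→φ5] = [0, 0]
r1 m[sprk→φ7] = [0, 0]
r1 m[fog→φ2] = [0, 0]
r1 m[fog→φ7] = [0, 0]
r1 m[cld→φ4] = [0, 0]
r1 m[cld→φ5] = [0, 0]
r1 m[cld→φ6] = [0, 0]
r1 m[cld→φ8] = [0, 0]
r1 m[wet→φ1] = [0, 0]
r1 m[wet→φ8] = [0, 0]
r1 m[wind→φ3] = [0, 0]
r1 m[wind→φ4] = [0, 0]
r1 m[wind→φ6] = [0, 0]
r1 m[rain→φ0] = [0, 0]
r1 m[rain→φ1] = [0, 0]
r1 m[rain→φ2] = [0, 0]
r1 m[rain→φ3] = [0, 0]
r2 m[φ0→sprk] = [3, 0]
r2 m[φ0→rain] = [0, 3]
r2 m[φ1→wet] = [2, 4]
r2 m[φ1→rain] = [6, 2]
r2 m[φ2→fog] = [6, 7]
r2 m[φ2→rain] = [8, 6]
r2 m[φ3→wind] = [1, 4]
r2 m[φ3→rain] = [1, 4]
r2 m[φ4→cld] = [0, 8]
r2 m[φ4→wind] = [0, 2]
r2 m[φ5→sprk] = [5, 7]
r2 m[φ5→cld] = [7, 5]
r2 m[φ6→cld] = [2, 3]
r2 m[φ6→wind] = [3, 2]
r2 m[φ7→sprk] = [5, 0]
r2 m[φ7→fog] = [0, 5]
r2 m[φ8→cld] = [8, 5]
r2 m[φ8→wet] = [8, 5]
r2 m[sprk→φ0] = [10, 7]
r2 m[sprk→φ5] = [8, 0]
r2 m[sprk→φ7] = [8, 7]
r2 m[fog→φ2] = [0, 5]
r2 m[fog→φ7] = [6, 7]
r2 m[cld→φ4] = [17, 13]
r2 m[cld→φ5] = [10, 16]
r2 m[cld→φ6] = [15, 18]
r2 m[cld→φ8] = [9, 16]
r2 m[wet→φ1] = [8, 5]
r2 m[wet→φ8] = [2, 4]
r2 m[wind→φ3] = [3, 4]
r2 m[wind→φ4] = [4, 6]
r2 m[wind→φ6] = [1, 6]
r2 m[rain→φ0] = [15, 12]
r2 m[rain→φ1] = [9, 13]
r2 m[rain→φ2] = [7, 9]
r2 m[rain→φ3] = [14, 11]
r3 m[φ0→sprk] = [15, 15]
r3 m[φ0→rain] = [7, 12]
r3 m[φ1→wet] = [15, 15]
r3 m[φ1→rain] = [11, 9]
r3 m[φ2→fog] = [15, 15]
r3 m[φ2→rain] = [8, 6]
r3 m[φ3→wind] = [15, 15]
r3 m[φ3→rain] = [4, 8]
r3 m[φ4→cld] = [4, 13]
r3 m[φ4→wind] = [17, 19]
r3 m[φ5→sprk] = [17, 19]
r3 m[φ5→cld] = [9, 7]
r3 m[φ6→cld] = [7, 4]
r3 m[φ6→wind] = [21, 17]
r3 m[φ7→sprk] = [12, 6]
r3 m[φ7→fog] = [7, 12]
r3 m[φ8→cld] = [11, 9]
r3 m[φ8→wet] = [18, 17]
r3 m[sprk→φ0] = [10, 7]
r3 m[sprk→φ5] = [8, 0]
r3 m[sprk→φ7] = [8, 7]
r3 m[fog→φ2] = [0, 5]
r3 m[fog→φ7] = [6, 7]
r3 m[cld→φ4] = [17, 13]
r3 m[cld→φ5] = [10, 16]
r3 m[cld→φ6] = [15, 18]
r3 m[cld→φ8] = [9, 16]
r3 m[wet→φ1] = [8, 5]
r3 m[wet→φ8] = [2, 4]
r3 m[wind→φ3] = [3, 4]
r3 m[wind→φ4] = [4, 6]
r3 m[wind→φ6] = [1, 6]
r3 m[rain→φ0] = [15, 12]
r3 m[rain→φ1] = [9, 13]
r3 m[rain→φ2] = [7, 9]
r3 m[rain→φ3] = [14, 11]
no fixed point within 3 rounds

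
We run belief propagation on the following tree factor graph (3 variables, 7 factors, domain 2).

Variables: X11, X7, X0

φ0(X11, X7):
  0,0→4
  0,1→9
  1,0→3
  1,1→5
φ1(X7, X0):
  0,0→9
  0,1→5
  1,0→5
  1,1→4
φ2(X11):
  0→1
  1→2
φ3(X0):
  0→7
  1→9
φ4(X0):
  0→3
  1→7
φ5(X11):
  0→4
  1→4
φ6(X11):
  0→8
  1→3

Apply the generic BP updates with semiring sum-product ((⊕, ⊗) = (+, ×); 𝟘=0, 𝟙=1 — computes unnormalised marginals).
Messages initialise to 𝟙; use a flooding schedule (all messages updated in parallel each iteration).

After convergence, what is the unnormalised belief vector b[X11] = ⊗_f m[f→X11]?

b[X11] = [167328, 79128]

init: all messages = 𝟙 over 2 values
r1 m[φ0→X11] = [13, 8]
r1 m[φ0→X7] = [7, 14]
r1 m[φ1→X7] = [14, 9]
r1 m[φ1→X0] = [14, 9]
r1 m[φ2→X11] = [1, 2]
r1 m[φ3→X0] = [7, 9]
r1 m[φ4→X0] = [3, 7]
r1 m[φ5→X11] = [4, 4]
r1 m[φ6→X11] = [8, 3]
r1 m[X11→φ0] = [1, 1]
r1 m[X11→φ2] = [1, 1]
r1 m[X11→φ5] = [1, 1]
r1 m[X11→φ6] = [1, 1]
r1 m[X7→φ0] = [1, 1]
r1 m[X7→φ1] = [1, 1]
r1 m[X0→φ1] = [1, 1]
r1 m[X0→φ3] = [1, 1]
r1 m[X0→φ4] = [1, 1]
r2 m[φ0→X11] = [13, 8]
r2 m[φ0→X7] = [7, 14]
r2 m[φ1→X7] = [14, 9]
r2 m[φ1→X0] = [14, 9]
r2 m[φ2→X11] = [1, 2]
r2 m[φ3→X0] = [7, 9]
r2 m[φ4→X0] = [3, 7]
r2 m[φ5→X11] = [4, 4]
r2 m[φ6→X11] = [8, 3]
r2 m[X11→φ0] = [32, 24]
r2 m[X11→φ2] = [416, 96]
r2 m[X11→φ5] = [104, 48]
r2 m[X11→φ6] = [52, 64]
r2 m[X7→φ0] = [14, 9]
r2 m[X7→φ1] = [7, 14]
r2 m[X0→φ1] = [21, 63]
r2 m[X0→φ3] = [42, 63]
r2 m[X0→φ4] = [98, 81]
r3 m[φ0→X11] = [137, 87]
r3 m[φ0→X7] = [200, 408]
r3 m[φ1→X7] = [504, 357]
r3 m[φ1→X0] = [133, 91]
r3 m[φ2→X11] = [1, 2]
r3 m[φ3→X0] = [7, 9]
r3 m[φ4→X0] = [3, 7]
r3 m[φ5→X11] = [4, 4]
r3 m[φ6→X11] = [8, 3]
r3 m[X11→φ0] = [32, 24]
r3 m[X11→φ2] = [416, 96]
r3 m[X11→φ5] = [104, 48]
r3 m[X11→φ6] = [52, 64]
r3 m[X7→φ0] = [14, 9]
r3 m[X7→φ1] = [7, 14]
r3 m[X0→φ1] = [21, 63]
r3 m[X0→φ3] = [42, 63]
r3 m[X0→φ4] = [98, 81]
r4 m[φ0→X11] = [137, 87]
r4 m[φ0→X7] = [200, 408]
r4 m[φ1→X7] = [504, 357]
r4 m[φ1→X0] = [133, 91]
r4 m[φ2→X11] = [1, 2]
r4 m[φ3→X0] = [7, 9]
r4 m[φ4→X0] = [3, 7]
r4 m[φ5→X11] = [4, 4]
r4 m[φ6→X11] = [8, 3]
r4 m[X11→φ0] = [32, 24]
r4 m[X11→φ2] = [4384, 1044]
r4 m[X11→φ5] = [1096, 522]
r4 m[X11→φ6] = [548, 696]
r4 m[X7→φ0] = [504, 357]
r4 m[X7→φ1] = [200, 408]
r4 m[X0→φ1] = [21, 63]
r4 m[X0→φ3] = [399, 637]
r4 m[X0→φ4] = [931, 819]
r5 m[φ0→X11] = [5229, 3297]
r5 m[φ0→X7] = [200, 408]
r5 m[φ1→X7] = [504, 357]
r5 m[φ1→X0] = [3840, 2632]
r5 m[φ2→X11] = [1, 2]
r5 m[φ3→X0] = [7, 9]
r5 m[φ4→X0] = [3, 7]
r5 m[φ5→X11] = [4, 4]
r5 m[φ6→X11] = [8, 3]
r5 m[X11→φ0] = [32, 24]
r5 m[X11→φ2] = [4384, 1044]
r5 m[X11→φ5] = [1096, 522]
r5 m[X11→φ6] = [548, 696]
r5 m[X7→φ0] = [504, 357]
r5 m[X7→φ1] = [200, 408]
r5 m[X0→φ1] = [21, 63]
r5 m[X0→φ3] = [399, 637]
r5 m[X0→φ4] = [931, 819]
r6 m[φ0→X11] = [5229, 3297]
r6 m[φ0→X7] = [200, 408]
r6 m[φ1→X7] = [504, 357]
r6 m[φ1→X0] = [3840, 2632]
r6 m[φ2→X11] = [1, 2]
r6 m[φ3→X0] = [7, 9]
r6 m[φ4→X0] = [3, 7]
r6 m[φ5→X11] = [4, 4]
r6 m[φ6→X11] = [8, 3]
r6 m[X11→φ0] = [32, 24]
r6 m[X11→φ2] = [167328, 39564]
r6 m[X11→φ5] = [41832, 19782]
r6 m[X11→φ6] = [20916, 26376]
r6 m[X7→φ0] = [504, 357]
r6 m[X7→φ1] = [200, 408]
r6 m[X0→φ1] = [21, 63]
r6 m[X0→φ3] = [11520, 18424]
r6 m[X0→φ4] = [26880, 23688]
r7 m[φ0→X11] = [5229, 3297]
r7 m[φ0→X7] = [200, 408]
r7 m[φ1→X7] = [504, 357]
r7 m[φ1→X0] = [3840, 2632]
r7 m[φ2→X11] = [1, 2]
r7 m[φ3→X0] = [7, 9]
r7 m[φ4→X0] = [3, 7]
r7 m[φ5→X11] = [4, 4]
r7 m[φ6→X11] = [8, 3]
r7 m[X11→φ0] = [32, 24]
r7 m[X11→φ2] = [167328, 39564]
r7 m[X11→φ5] = [41832, 19782]
r7 m[X11→φ6] = [20916, 26376]
r7 m[X7→φ0] = [504, 357]
r7 m[X7→φ1] = [200, 408]
r7 m[X0→φ1] = [21, 63]
r7 m[X0→φ3] = [11520, 18424]
r7 m[X0→φ4] = [26880, 23688]
fixed point reached at round 7
b[X11] = ⊗ incoming = [167328, 79128]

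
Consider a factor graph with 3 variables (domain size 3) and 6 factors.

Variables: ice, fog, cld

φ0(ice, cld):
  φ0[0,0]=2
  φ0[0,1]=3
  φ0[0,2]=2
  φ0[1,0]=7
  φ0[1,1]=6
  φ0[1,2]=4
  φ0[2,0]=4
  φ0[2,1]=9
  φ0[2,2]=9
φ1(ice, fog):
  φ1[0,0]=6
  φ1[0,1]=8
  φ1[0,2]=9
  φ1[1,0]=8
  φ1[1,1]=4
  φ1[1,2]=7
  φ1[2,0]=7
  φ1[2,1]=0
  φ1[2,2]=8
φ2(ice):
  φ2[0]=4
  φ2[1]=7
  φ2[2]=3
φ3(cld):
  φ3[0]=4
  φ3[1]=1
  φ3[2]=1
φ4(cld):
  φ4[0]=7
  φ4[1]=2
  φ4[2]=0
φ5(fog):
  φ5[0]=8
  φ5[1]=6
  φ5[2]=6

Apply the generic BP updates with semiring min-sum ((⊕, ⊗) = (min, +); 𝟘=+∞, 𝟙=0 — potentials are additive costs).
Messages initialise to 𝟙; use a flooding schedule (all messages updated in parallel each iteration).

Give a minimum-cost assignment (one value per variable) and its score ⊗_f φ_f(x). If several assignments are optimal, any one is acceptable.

assignment: (ice=2, fog=1, cld=2); score = 19

init: all messages = 𝟙 over 3 values
r1 m[φ0→ice] = [2, 4, 4]
r1 m[φ0→cld] = [2, 3, 2]
r1 m[φ1→ice] = [6, 4, 0]
r1 m[φ1→fog] = [6, 0, 7]
r1 m[φ2→ice] = [4, 7, 3]
r1 m[φ3→cld] = [4, 1, 1]
r1 m[φ4→cld] = [7, 2, 0]
r1 m[φ5→fog] = [8, 6, 6]
r1 m[ice→φ0] = [0, 0, 0]
r1 m[ice→φ1] = [0, 0, 0]
r1 m[ice→φ2] = [0, 0, 0]
r1 m[fog→φ1] = [0, 0, 0]
r1 m[fog→φ5] = [0, 0, 0]
r1 m[cld→φ0] = [0, 0, 0]
r1 m[cld→φ3] = [0, 0, 0]
r1 m[cld→φ4] = [0, 0, 0]
r2 m[φ0→ice] = [2, 4, 4]
r2 m[φ0→cld] = [2, 3, 2]
r2 m[φ1→ice] = [6, 4, 0]
r2 m[φ1→fog] = [6, 0, 7]
r2 m[φ2→ice] = [4, 7, 3]
r2 m[φ3→cld] = [4, 1, 1]
r2 m[φ4→cld] = [7, 2, 0]
r2 m[φ5→fog] = [8, 6, 6]
r2 m[ice→φ0] = [10, 11, 3]
r2 m[ice→φ1] = [6, 11, 7]
r2 m[ice→φ2] = [8, 8, 4]
r2 m[fog→φ1] = [8, 6, 6]
r2 m[fog→φ5] = [6, 0, 7]
r2 m[cld→φ0] = [11, 3, 1]
r2 m[cld→φ3] = [9, 5, 2]
r2 m[cld→φ4] = [6, 4, 3]
r3 m[φ0→ice] = [3, 5, 10]
r3 m[φ0→cld] = [7, 12, 12]
r3 m[φ1→ice] = [14, 10, 6]
r3 m[φ1→fog] = [12, 7, 15]
r3 m[φ2→ice] = [4, 7, 3]
r3 m[φ3→cld] = [4, 1, 1]
r3 m[φ4→cld] = [7, 2, 0]
r3 m[φ5→fog] = [8, 6, 6]
r3 m[ice→φ0] = [10, 11, 3]
r3 m[ice→φ1] = [6, 11, 7]
r3 m[ice→φ2] = [8, 8, 4]
r3 m[fog→φ1] = [8, 6, 6]
r3 m[fog→φ5] = [6, 0, 7]
r3 m[cld→φ0] = [11, 3, 1]
r3 m[cld→φ3] = [9, 5, 2]
r3 m[cld→φ4] = [6, 4, 3]
r4 m[φ0→ice] = [3, 5, 10]
r4 m[φ0→cld] = [7, 12, 12]
r4 m[φ1→ice] = [14, 10, 6]
r4 m[φ1→fog] = [12, 7, 15]
r4 m[φ2→ice] = [4, 7, 3]
r4 m[φ3→cld] = [4, 1, 1]
r4 m[φ4→cld] = [7, 2, 0]
r4 m[φ5→fog] = [8, 6, 6]
r4 m[ice→φ0] = [18, 17, 9]
r4 m[ice→φ1] = [7, 12, 13]
r4 m[ice→φ2] = [17, 15, 16]
r4 m[fog→φ1] = [8, 6, 6]
r4 m[fog→φ5] = [12, 7, 15]
r4 m[cld→φ0] = [11, 3, 1]
r4 m[cld→φ3] = [14, 14, 12]
r4 m[cld→φ4] = [11, 13, 13]
r5 m[φ0→ice] = [3, 5, 10]
r5 m[φ0→cld] = [13, 18, 18]
r5 m[φ1→ice] = [14, 10, 6]
r5 m[φ1→fog] = [13, 13, 16]
r5 m[φ2→ice] = [4, 7, 3]
r5 m[φ3→cld] = [4, 1, 1]
r5 m[φ4→cld] = [7, 2, 0]
r5 m[φ5→fog] = [8, 6, 6]
r5 m[ice→φ0] = [18, 17, 9]
r5 m[ice→φ1] = [7, 12, 13]
r5 m[ice→φ2] = [17, 15, 16]
r5 m[fog→φ1] = [8, 6, 6]
r5 m[fog→φ5] = [12, 7, 15]
r5 m[cld→φ0] = [11, 3, 1]
r5 m[cld→φ3] = [14, 14, 12]
r5 m[cld→φ4] = [11, 13, 13]
r6 m[φ0→ice] = [3, 5, 10]
r6 m[φ0→cld] = [13, 18, 18]
r6 m[φ1→ice] = [14, 10, 6]
r6 m[φ1→fog] = [13, 13, 16]
r6 m[φ2→ice] = [4, 7, 3]
r6 m[φ3→cld] = [4, 1, 1]
r6 m[φ4→cld] = [7, 2, 0]
r6 m[φ5→fog] = [8, 6, 6]
r6 m[ice→φ0] = [18, 17, 9]
r6 m[ice→φ1] = [7, 12, 13]
r6 m[ice→φ2] = [17, 15, 16]
r6 m[fog→φ1] = [8, 6, 6]
r6 m[fog→φ5] = [13, 13, 16]
r6 m[cld→φ0] = [11, 3, 1]
r6 m[cld→φ3] = [20, 20, 18]
r6 m[cld→φ4] = [17, 19, 19]
r7 m[φ0→ice] = [3, 5, 10]
r7 m[φ0→cld] = [13, 18, 18]
r7 m[φ1→ice] = [14, 10, 6]
r7 m[φ1→fog] = [13, 13, 16]
r7 m[φ2→ice] = [4, 7, 3]
r7 m[φ3→cld] = [4, 1, 1]
r7 m[φ4→cld] = [7, 2, 0]
r7 m[φ5→fog] = [8, 6, 6]
r7 m[ice→φ0] = [18, 17, 9]
r7 m[ice→φ1] = [7, 12, 13]
r7 m[ice→φ2] = [17, 15, 16]
r7 m[fog→φ1] = [8, 6, 6]
r7 m[fog→φ5] = [13, 13, 16]
r7 m[cld→φ0] = [11, 3, 1]
r7 m[cld→φ3] = [20, 20, 18]
r7 m[cld→φ4] = [17, 19, 19]
fixed point reached at round 7
traceback from ice: (ice=2, fog=1, cld=2), score=19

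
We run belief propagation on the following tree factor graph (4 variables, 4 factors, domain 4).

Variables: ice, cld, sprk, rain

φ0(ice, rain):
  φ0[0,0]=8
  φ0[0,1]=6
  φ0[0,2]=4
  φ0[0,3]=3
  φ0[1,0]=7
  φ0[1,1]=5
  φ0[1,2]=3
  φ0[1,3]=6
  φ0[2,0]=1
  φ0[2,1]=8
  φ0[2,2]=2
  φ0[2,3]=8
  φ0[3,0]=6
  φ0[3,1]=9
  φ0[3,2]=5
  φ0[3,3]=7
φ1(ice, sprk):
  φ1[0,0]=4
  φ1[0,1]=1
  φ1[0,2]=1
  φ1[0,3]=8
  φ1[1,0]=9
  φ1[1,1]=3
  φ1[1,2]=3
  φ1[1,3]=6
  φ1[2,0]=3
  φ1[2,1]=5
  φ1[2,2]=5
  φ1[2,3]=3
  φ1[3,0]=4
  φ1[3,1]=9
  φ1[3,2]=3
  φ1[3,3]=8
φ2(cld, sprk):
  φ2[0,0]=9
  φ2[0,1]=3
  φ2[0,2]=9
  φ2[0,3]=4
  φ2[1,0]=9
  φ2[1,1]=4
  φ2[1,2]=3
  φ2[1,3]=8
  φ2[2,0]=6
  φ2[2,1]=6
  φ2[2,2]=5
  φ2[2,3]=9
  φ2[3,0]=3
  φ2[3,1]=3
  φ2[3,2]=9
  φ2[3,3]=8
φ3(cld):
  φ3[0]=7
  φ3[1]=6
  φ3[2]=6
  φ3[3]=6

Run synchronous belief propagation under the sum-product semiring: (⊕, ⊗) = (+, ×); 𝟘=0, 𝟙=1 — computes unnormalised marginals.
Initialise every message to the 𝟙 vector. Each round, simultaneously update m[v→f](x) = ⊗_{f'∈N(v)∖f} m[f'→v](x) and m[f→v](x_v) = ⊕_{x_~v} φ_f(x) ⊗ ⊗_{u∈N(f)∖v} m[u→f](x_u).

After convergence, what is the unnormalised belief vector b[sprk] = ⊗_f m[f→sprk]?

b[sprk] = [74898, 41778, 42900, 100926]

init: all messages = 𝟙 over 4 values
r1 m[φ0→ice] = [21, 21, 19, 27]
r1 m[φ0→rain] = [22, 28, 14, 24]
r1 m[φ1→ice] = [14, 21, 16, 24]
r1 m[φ1→sprk] = [20, 18, 12, 25]
r1 m[φ2→cld] = [25, 24, 26, 23]
r1 m[φ2→sprk] = [27, 16, 26, 29]
r1 m[φ3→cld] = [7, 6, 6, 6]
r1 m[ice→φ0] = [1, 1, 1, 1]
r1 m[ice→φ1] = [1, 1, 1, 1]
r1 m[cld→φ2] = [1, 1, 1, 1]
r1 m[cld→φ3] = [1, 1, 1, 1]
r1 m[sprk→φ1] = [1, 1, 1, 1]
r1 m[sprk→φ2] = [1, 1, 1, 1]
r1 m[rain→φ0] = [1, 1, 1, 1]
r2 m[φ0→ice] = [21, 21, 19, 27]
r2 m[φ0→rain] = [22, 28, 14, 24]
r2 m[φ1→ice] = [14, 21, 16, 24]
r2 m[φ1→sprk] = [20, 18, 12, 25]
r2 m[φ2→cld] = [25, 24, 26, 23]
r2 m[φ2→sprk] = [27, 16, 26, 29]
r2 m[φ3→cld] = [7, 6, 6, 6]
r2 m[ice→φ0] = [14, 21, 16, 24]
r2 m[ice→φ1] = [21, 21, 19, 27]
r2 m[cld→φ2] = [7, 6, 6, 6]
r2 m[cld→φ3] = [25, 24, 26, 23]
r2 m[sprk→φ1] = [27, 16, 26, 29]
r2 m[sprk→φ2] = [20, 18, 12, 25]
r2 m[rain→φ0] = [1, 1, 1, 1]
r3 m[φ0→ice] = [21, 21, 19, 27]
r3 m[φ0→rain] = [419, 533, 271, 464]
r3 m[φ1→ice] = [382, 543, 378, 562]
r3 m[φ1→sprk] = [438, 422, 260, 567]
r3 m[φ2→cld] = [442, 488, 513, 422]
r3 m[φ2→sprk] = [171, 99, 165, 178]
r3 m[φ3→cld] = [7, 6, 6, 6]
r3 m[ice→φ0] = [14, 21, 16, 24]
r3 m[ice→φ1] = [21, 21, 19, 27]
r3 m[cld→φ2] = [7, 6, 6, 6]
r3 m[cld→φ3] = [25, 24, 26, 23]
r3 m[sprk→φ1] = [27, 16, 26, 29]
r3 m[sprk→φ2] = [20, 18, 12, 25]
r3 m[rain→φ0] = [1, 1, 1, 1]
r4 m[φ0→ice] = [21, 21, 19, 27]
r4 m[φ0→rain] = [419, 533, 271, 464]
r4 m[φ1→ice] = [382, 543, 378, 562]
r4 m[φ1→sprk] = [438, 422, 260, 567]
r4 m[φ2→cld] = [442, 488, 513, 422]
r4 m[φ2→sprk] = [171, 99, 165, 178]
r4 m[φ3→cld] = [7, 6, 6, 6]
r4 m[ice→φ0] = [382, 543, 378, 562]
r4 m[ice→φ1] = [21, 21, 19, 27]
r4 m[cld→φ2] = [7, 6, 6, 6]
r4 m[cld→φ3] = [442, 488, 513, 422]
r4 m[sprk→φ1] = [171, 99, 165, 178]
r4 m[sprk→φ2] = [438, 422, 260, 567]
r4 m[rain→φ0] = [1, 1, 1, 1]
r5 m[φ0→ice] = [21, 21, 19, 27]
r5 m[φ0→rain] = [10607, 13089, 6723, 11362]
r5 m[φ1→ice] = [2372, 3399, 2367, 3494]
r5 m[φ1→sprk] = [438, 422, 260, 567]
r5 m[φ2→cld] = [9816, 10946, 11563, 9456]
r5 m[φ2→sprk] = [171, 99, 165, 178]
r5 m[φ3→cld] = [7, 6, 6, 6]
r5 m[ice→φ0] = [382, 543, 378, 562]
r5 m[ice→φ1] = [21, 21, 19, 27]
r5 m[cld→φ2] = [7, 6, 6, 6]
r5 m[cld→φ3] = [442, 488, 513, 422]
r5 m[sprk→φ1] = [171, 99, 165, 178]
r5 m[sprk→φ2] = [438, 422, 260, 567]
r5 m[rain→φ0] = [1, 1, 1, 1]
r6 m[φ0→ice] = [21, 21, 19, 27]
r6 m[φ0→rain] = [10607, 13089, 6723, 11362]
r6 m[φ1→ice] = [2372, 3399, 2367, 3494]
r6 m[φ1→sprk] = [438, 422, 260, 567]
r6 m[φ2→cld] = [9816, 10946, 11563, 9456]
r6 m[φ2→sprk] = [171, 99, 165, 178]
r6 m[φ3→cld] = [7, 6, 6, 6]
r6 m[ice→φ0] = [2372, 3399, 2367, 3494]
r6 m[ice→φ1] = [21, 21, 19, 27]
r6 m[cld→φ2] = [7, 6, 6, 6]
r6 m[cld→φ3] = [9816, 10946, 11563, 9456]
r6 m[sprk→φ1] = [171, 99, 165, 178]
r6 m[sprk→φ2] = [438, 422, 260, 567]
r6 m[rain→φ0] = [1, 1, 1, 1]
r7 m[φ0→ice] = [21, 21, 19, 27]
r7 m[φ0→rain] = [66100, 81609, 41889, 70904]
r7 m[φ1→ice] = [2372, 3399, 2367, 3494]
r7 m[φ1→sprk] = [438, 422, 260, 567]
r7 m[φ2→cld] = [9816, 10946, 11563, 9456]
r7 m[φ2→sprk] = [171, 99, 165, 178]
r7 m[φ3→cld] = [7, 6, 6, 6]
r7 m[ice→φ0] = [2372, 3399, 2367, 3494]
r7 m[ice→φ1] = [21, 21, 19, 27]
r7 m[cld→φ2] = [7, 6, 6, 6]
r7 m[cld→φ3] = [9816, 10946, 11563, 9456]
r7 m[sprk→φ1] = [171, 99, 165, 178]
r7 m[sprk→φ2] = [438, 422, 260, 567]
r7 m[rain→φ0] = [1, 1, 1, 1]
r8 m[φ0→ice] = [21, 21, 19, 27]
r8 m[φ0→rain] = [66100, 81609, 41889, 70904]
r8 m[φ1→ice] = [2372, 3399, 2367, 3494]
r8 m[φ1→sprk] = [438, 422, 260, 567]
r8 m[φ2→cld] = [9816, 10946, 11563, 9456]
r8 m[φ2→sprk] = [171, 99, 165, 178]
r8 m[φ3→cld] = [7, 6, 6, 6]
r8 m[ice→φ0] = [2372, 3399, 2367, 3494]
r8 m[ice→φ1] = [21, 21, 19, 27]
r8 m[cld→φ2] = [7, 6, 6, 6]
r8 m[cld→φ3] = [9816, 10946, 11563, 9456]
r8 m[sprk→φ1] = [171, 99, 165, 178]
r8 m[sprk→φ2] = [438, 422, 260, 567]
r8 m[rain→φ0] = [1, 1, 1, 1]
fixed point reached at round 8
b[sprk] = ⊗ incoming = [74898, 41778, 42900, 100926]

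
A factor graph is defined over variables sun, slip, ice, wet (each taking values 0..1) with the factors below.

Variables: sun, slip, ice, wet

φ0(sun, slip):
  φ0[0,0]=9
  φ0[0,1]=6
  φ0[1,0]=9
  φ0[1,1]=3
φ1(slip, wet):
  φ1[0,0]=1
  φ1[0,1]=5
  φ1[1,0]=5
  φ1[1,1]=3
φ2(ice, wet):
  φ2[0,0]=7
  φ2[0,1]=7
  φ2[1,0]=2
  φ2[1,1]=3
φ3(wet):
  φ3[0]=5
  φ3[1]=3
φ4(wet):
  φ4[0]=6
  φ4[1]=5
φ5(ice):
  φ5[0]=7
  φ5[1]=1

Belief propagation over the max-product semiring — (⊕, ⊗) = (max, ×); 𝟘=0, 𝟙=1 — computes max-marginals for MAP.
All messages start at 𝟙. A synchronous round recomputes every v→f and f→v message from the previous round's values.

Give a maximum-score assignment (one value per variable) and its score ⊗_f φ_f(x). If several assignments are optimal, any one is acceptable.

init: all messages = 𝟙 over 2 values
r1 m[φ0→sun] = [9, 9]
r1 m[φ0→slip] = [9, 6]
r1 m[φ1→slip] = [5, 5]
r1 m[φ1→wet] = [5, 5]
r1 m[φ2→ice] = [7, 3]
r1 m[φ2→wet] = [7, 7]
r1 m[φ3→wet] = [5, 3]
r1 m[φ4→wet] = [6, 5]
r1 m[φ5→ice] = [7, 1]
r1 m[sun→φ0] = [1, 1]
r1 m[slip→φ0] = [1, 1]
r1 m[slip→φ1] = [1, 1]
r1 m[ice→φ2] = [1, 1]
r1 m[ice→φ5] = [1, 1]
r1 m[wet→φ1] = [1, 1]
r1 m[wet→φ2] = [1, 1]
r1 m[wet→φ3] = [1, 1]
r1 m[wet→φ4] = [1, 1]
r2 m[φ0→sun] = [9, 9]
r2 m[φ0→slip] = [9, 6]
r2 m[φ1→slip] = [5, 5]
r2 m[φ1→wet] = [5, 5]
r2 m[φ2→ice] = [7, 3]
r2 m[φ2→wet] = [7, 7]
r2 m[φ3→wet] = [5, 3]
r2 m[φ4→wet] = [6, 5]
r2 m[φ5→ice] = [7, 1]
r2 m[sun→φ0] = [1, 1]
r2 m[slip→φ0] = [5, 5]
r2 m[slip→φ1] = [9, 6]
r2 m[ice→φ2] = [7, 1]
r2 m[ice→φ5] = [7, 3]
r2 m[wet→φ1] = [210, 105]
r2 m[wet→φ2] = [150, 75]
r2 m[wet→φ3] = [210, 175]
r2 m[wet→φ4] = [175, 105]
r3 m[φ0→sun] = [45, 45]
r3 m[φ0→slip] = [9, 6]
r3 m[φ1→slip] = [525, 1050]
r3 m[φ1→wet] = [30, 45]
r3 m[φ2→ice] = [1050, 300]
r3 m[φ2→wet] = [49, 49]
r3 m[φ3→wet] = [5, 3]
r3 m[φ4→wet] = [6, 5]
r3 m[φ5→ice] = [7, 1]
r3 m[sun→φ0] = [1, 1]
r3 m[slip→φ0] = [5, 5]
r3 m[slip→φ1] = [9, 6]
r3 m[ice→φ2] = [7, 1]
r3 m[ice→φ5] = [7, 3]
r3 m[wet→φ1] = [210, 105]
r3 m[wet→φ2] = [150, 75]
r3 m[wet→φ3] = [210, 175]
r3 m[wet→φ4] = [175, 105]
r4 m[φ0→sun] = [45, 45]
r4 m[φ0→slip] = [9, 6]
r4 m[φ1→slip] = [525, 1050]
r4 m[φ1→wet] = [30, 45]
r4 m[φ2→ice] = [1050, 300]
r4 m[φ2→wet] = [49, 49]
r4 m[φ3→wet] = [5, 3]
r4 m[φ4→wet] = [6, 5]
r4 m[φ5→ice] = [7, 1]
r4 m[sun→φ0] = [1, 1]
r4 m[slip→φ0] = [525, 1050]
r4 m[slip→φ1] = [9, 6]
r4 m[ice→φ2] = [7, 1]
r4 m[ice→φ5] = [1050, 300]
r4 m[wet→φ1] = [1470, 735]
r4 m[wet→φ2] = [900, 675]
r4 m[wet→φ3] = [8820, 11025]
r4 m[wet→φ4] = [7350, 6615]
r5 m[φ0→sun] = [6300, 4725]
r5 m[φ0→slip] = [9, 6]
r5 m[φ1→slip] = [3675, 7350]
r5 m[φ1→wet] = [30, 45]
r5 m[φ2→ice] = [6300, 2025]
r5 m[φ2→wet] = [49, 49]
r5 m[φ3→wet] = [5, 3]
r5 m[φ4→wet] = [6, 5]
r5 m[φ5→ice] = [7, 1]
r5 m[sun→φ0] = [1, 1]
r5 m[slip→φ0] = [525, 1050]
r5 m[slip→φ1] = [9, 6]
r5 m[ice→φ2] = [7, 1]
r5 m[ice→φ5] = [1050, 300]
r5 m[wet→φ1] = [1470, 735]
r5 m[wet→φ2] = [900, 675]
r5 m[wet→φ3] = [8820, 11025]
r5 m[wet→φ4] = [7350, 6615]
r6 m[φ0→sun] = [6300, 4725]
r6 m[φ0→slip] = [9, 6]
r6 m[φ1→slip] = [3675, 7350]
r6 m[φ1→wet] = [30, 45]
r6 m[φ2→ice] = [6300, 2025]
r6 m[φ2→wet] = [49, 49]
r6 m[φ3→wet] = [5, 3]
r6 m[φ4→wet] = [6, 5]
r6 m[φ5→ice] = [7, 1]
r6 m[sun→φ0] = [1, 1]
r6 m[slip→φ0] = [3675, 7350]
r6 m[slip→φ1] = [9, 6]
r6 m[ice→φ2] = [7, 1]
r6 m[ice→φ5] = [6300, 2025]
r6 m[wet→φ1] = [1470, 735]
r6 m[wet→φ2] = [900, 675]
r6 m[wet→φ3] = [8820, 11025]
r6 m[wet→φ4] = [7350, 6615]
r7 m[φ0→sun] = [44100, 33075]
r7 m[φ0→slip] = [9, 6]
r7 m[φ1→slip] = [3675, 7350]
r7 m[φ1→wet] = [30, 45]
r7 m[φ2→ice] = [6300, 2025]
r7 m[φ2→wet] = [49, 49]
r7 m[φ3→wet] = [5, 3]
r7 m[φ4→wet] = [6, 5]
r7 m[φ5→ice] = [7, 1]
r7 m[sun→φ0] = [1, 1]
r7 m[slip→φ0] = [3675, 7350]
r7 m[slip→φ1] = [9, 6]
r7 m[ice→φ2] = [7, 1]
r7 m[ice→φ5] = [6300, 2025]
r7 m[wet→φ1] = [1470, 735]
r7 m[wet→φ2] = [900, 675]
r7 m[wet→φ3] = [8820, 11025]
r7 m[wet→φ4] = [7350, 6615]
r8 m[φ0→sun] = [44100, 33075]
r8 m[φ0→slip] = [9, 6]
r8 m[φ1→slip] = [3675, 7350]
r8 m[φ1→wet] = [30, 45]
r8 m[φ2→ice] = [6300, 2025]
r8 m[φ2→wet] = [49, 49]
r8 m[φ3→wet] = [5, 3]
r8 m[φ4→wet] = [6, 5]
r8 m[φ5→ice] = [7, 1]
r8 m[sun→φ0] = [1, 1]
r8 m[slip→φ0] = [3675, 7350]
r8 m[slip→φ1] = [9, 6]
r8 m[ice→φ2] = [7, 1]
r8 m[ice→φ5] = [6300, 2025]
r8 m[wet→φ1] = [1470, 735]
r8 m[wet→φ2] = [900, 675]
r8 m[wet→φ3] = [8820, 11025]
r8 m[wet→φ4] = [7350, 6615]
fixed point reached at round 8
traceback from sun: (sun=0, slip=1, ice=0, wet=0), score=44100

assignment: (sun=0, slip=1, ice=0, wet=0); score = 44100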